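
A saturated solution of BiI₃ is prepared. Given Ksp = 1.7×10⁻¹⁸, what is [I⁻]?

4.8×10⁻⁵ M

BiI₃(s) ⇌ Bi³⁺(aq) + 3 I⁻(aq)
With molar solubility s: [Bi³⁺] = s, [I⁻] = 3s.
Ksp = [Bi³⁺][I⁻]^3 = s · (3s)^3 = 27s^4 = 1.7×10⁻¹⁸
s = 1.6×10⁻⁵ mol/L
[I⁻] = 3s = 4.8×10⁻⁵ mol/L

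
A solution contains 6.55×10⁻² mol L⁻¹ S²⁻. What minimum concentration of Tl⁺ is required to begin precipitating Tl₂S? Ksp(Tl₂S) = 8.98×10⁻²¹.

3.70×10⁻¹⁰ M

A salt starts to precipitate once the ion product Q reaches its Ksp.
Tl₂S(s) ⇌ 2 Tl⁺(aq) + S²⁻(aq)
Ksp = [Tl⁺]^2[S²⁻] = [Tl⁺]^2(6.55×10⁻²)
[Tl⁺]^2 = 8.98×10⁻²¹ / (6.55×10⁻²) = 1.37×10⁻¹⁹
[Tl⁺] = 3.70×10⁻¹⁰ mol L⁻¹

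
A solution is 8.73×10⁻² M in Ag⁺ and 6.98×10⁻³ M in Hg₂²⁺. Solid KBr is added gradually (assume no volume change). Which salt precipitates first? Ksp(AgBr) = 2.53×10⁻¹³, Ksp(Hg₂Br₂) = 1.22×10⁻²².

A salt starts to precipitate once the ion product Q reaches its Ksp.
For AgBr: [Br⁻] = (Ksp/[Ag⁺]) = 2.90×10⁻¹² M
For Hg₂Br₂: [Br⁻] = (Ksp/[Hg₂²⁺])^(1/2) = 1.32×10⁻¹⁰ M
The smaller threshold [Br⁻] is reached first, so AgBr precipitates first.

AgBr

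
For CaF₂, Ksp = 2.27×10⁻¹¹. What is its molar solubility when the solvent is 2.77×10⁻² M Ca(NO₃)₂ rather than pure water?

1.43×10⁻⁵ M

CaF₂(s) ⇌ Ca²⁺(aq) + 2 F⁻(aq)
The solution already contains Ca²⁺ at 2.77×10⁻² M. Let s be the molar solubility of CaF₂.
[Ca²⁺] ≈ 2.77×10⁻² M (common ion dominates); [F⁻] = 2s.
Ksp = [Ca²⁺][F⁻]^2 = (2.77×10⁻²)(2s)^2
(2s)^2 = 2.27×10⁻¹¹ / (2.77×10⁻²) = 8.19×10⁻¹⁰
s = 1.43×10⁻⁵ M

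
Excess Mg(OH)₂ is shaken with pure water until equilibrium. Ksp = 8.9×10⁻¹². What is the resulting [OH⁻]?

2.6×10⁻⁴ M

Mg(OH)₂(s) ⇌ Mg²⁺(aq) + 2 OH⁻(aq)
Let s be the molar solubility. Then [Mg²⁺] = s and [OH⁻] = 2s.
Ksp = [Mg²⁺][OH⁻]^2 = s · (2s)^2 = 4s^3 = 8.9×10⁻¹²
s = 1.3×10⁻⁴ mol L⁻¹
[OH⁻] = 2s = 2.6×10⁻⁴ mol L⁻¹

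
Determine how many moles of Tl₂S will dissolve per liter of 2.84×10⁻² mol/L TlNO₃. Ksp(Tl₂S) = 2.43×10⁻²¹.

Tl₂S(s) ⇌ 2 Tl⁺(aq) + S²⁻(aq)
Let s be the solubility of Tl₂S here. The common ion gives [Tl⁺] ≈ 2.84×10⁻² mol/L, and [S²⁻] = s.
Ksp = [Tl⁺]^2[S²⁻] = (2.84×10⁻²)^2s
s = 2.43×10⁻²¹ / (2.84×10⁻²)^2 = 3.01×10⁻¹⁸
s = 3.01×10⁻¹⁸ mol/L

3.01×10⁻¹⁸ M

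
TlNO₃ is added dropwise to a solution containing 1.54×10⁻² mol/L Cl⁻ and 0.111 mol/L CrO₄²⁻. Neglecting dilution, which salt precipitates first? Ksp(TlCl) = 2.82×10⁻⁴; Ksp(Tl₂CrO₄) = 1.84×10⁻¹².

Tl₂CrO₄

Precipitation of each salt begins when its ion product equals Ksp.
For TlCl: [Tl⁺] = (Ksp/[Cl⁻]) = 1.83×10⁻² mol/L
For Tl₂CrO₄: [Tl⁺] = (Ksp/[CrO₄²⁻])^(1/2) = 4.07×10⁻⁶ mol/L
Since Tl₂CrO₄ needs less Tl⁺ to reach saturation, it precipitates first.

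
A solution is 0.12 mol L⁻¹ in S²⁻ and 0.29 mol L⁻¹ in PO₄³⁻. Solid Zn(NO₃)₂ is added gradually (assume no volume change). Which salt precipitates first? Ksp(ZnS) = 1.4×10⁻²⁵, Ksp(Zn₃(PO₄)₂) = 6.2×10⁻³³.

ZnS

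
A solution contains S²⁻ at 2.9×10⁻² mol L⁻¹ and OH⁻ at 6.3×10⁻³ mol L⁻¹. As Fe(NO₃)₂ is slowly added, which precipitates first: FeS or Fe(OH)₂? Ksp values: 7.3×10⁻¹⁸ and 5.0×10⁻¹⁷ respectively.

Precipitation begins when Q = Ksp.
For FeS: [Fe²⁺] = (Ksp/[S²⁻]) = 2.5×10⁻¹⁶ mol L⁻¹
For Fe(OH)₂: [Fe²⁺] = (Ksp/[OH⁻]^2) = 1.3×10⁻¹² mol L⁻¹
The smaller threshold [Fe²⁺] is reached first, so FeS precipitates first.

FeS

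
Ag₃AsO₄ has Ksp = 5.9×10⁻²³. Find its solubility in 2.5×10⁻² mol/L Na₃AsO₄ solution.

Ag₃AsO₄(s) ⇌ 3 Ag⁺(aq) + AsO₄³⁻(aq)
With AsO₄³⁻ already at 2.5×10⁻² mol/L and s small, take [AsO₄³⁻] ≈ 2.5×10⁻² mol/L and [Ag⁺] = 3s.
Ksp = [Ag⁺]^3[AsO₄³⁻] = (3s)^3(2.5×10⁻²)
(3s)^3 = 5.9×10⁻²³ / (2.5×10⁻²) = 2.4×10⁻²¹
s = 4.4×10⁻⁸ mol/L

4.4×10⁻⁸ M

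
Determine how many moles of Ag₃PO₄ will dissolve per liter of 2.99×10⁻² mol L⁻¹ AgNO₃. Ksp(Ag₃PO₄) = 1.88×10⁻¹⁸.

7.03×10⁻¹⁴ M

Ag₃PO₄(s) ⇌ 3 Ag⁺(aq) + PO₄³⁻(aq)
Let s be the solubility of Ag₃PO₄ here. The common ion gives [Ag⁺] ≈ 2.99×10⁻² mol L⁻¹, and [PO₄³⁻] = s.
Ksp = [Ag⁺]^3[PO₄³⁻] = (2.99×10⁻²)^3s
s = 1.88×10⁻¹⁸ / (2.99×10⁻²)^3 = 7.03×10⁻¹⁴
s = 7.03×10⁻¹⁴ mol L⁻¹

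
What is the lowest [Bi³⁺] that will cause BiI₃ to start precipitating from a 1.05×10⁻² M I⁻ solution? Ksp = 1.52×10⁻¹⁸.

1.31×10⁻¹² M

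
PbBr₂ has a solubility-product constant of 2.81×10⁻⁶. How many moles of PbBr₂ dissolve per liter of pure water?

PbBr₂(s) ⇌ Pb²⁺(aq) + 2 Br⁻(aq)
Call the molar solubility s, so that [Pb²⁺] = s and [Br⁻] = 2s.
Ksp = [Pb²⁺][Br⁻]^2 = s · (2s)^2 = 4s^3
4s^3 = 2.81×10⁻⁶  ⇒  s^3 = 7.03×10⁻⁷
s = 8.89×10⁻³ mol/L

8.89×10⁻³ M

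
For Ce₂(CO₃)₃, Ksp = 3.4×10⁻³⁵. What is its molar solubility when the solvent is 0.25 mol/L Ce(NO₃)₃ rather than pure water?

2.7×10⁻¹² M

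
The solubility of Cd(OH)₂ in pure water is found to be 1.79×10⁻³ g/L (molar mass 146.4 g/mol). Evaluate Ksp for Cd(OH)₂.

Ksp = 7.31×10⁻¹⁵

s = (1.79×10⁻³ g L⁻¹)/(146.4 g mol⁻¹) = 1.2227×10⁻⁵ M
Cd(OH)₂(s) ⇌ Cd²⁺(aq) + 2 OH⁻(aq)
For each mole of Cd(OH)₂ that dissolves per liter, [Cd²⁺] = s and [OH⁻] = 2s; let s denote this solubility.
Ksp = [Cd²⁺][OH⁻]^2 = s · (2s)^2 = 4s^3
Ksp = 4 × (1.2227×10⁻⁵)^3 = 7.31×10⁻¹⁵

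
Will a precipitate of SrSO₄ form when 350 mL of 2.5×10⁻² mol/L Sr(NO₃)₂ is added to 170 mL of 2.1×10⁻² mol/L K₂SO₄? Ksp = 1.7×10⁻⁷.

Total volume after mixing = 350 + 170 = 520 mL.
[Sr²⁺] = (2.5×10⁻²)(350)/520 = 1.7×10⁻² mol/L
[SO₄²⁻] = (2.1×10⁻²)(170)/520 = 6.9×10⁻³ mol/L
Q = [Sr²⁺][SO₄²⁻] = 1.2×10⁻⁴
Since Q (1.2×10⁻⁴) exceeds Ksp (1.7×10⁻⁷), SrSO₄ will precipitate.

Yes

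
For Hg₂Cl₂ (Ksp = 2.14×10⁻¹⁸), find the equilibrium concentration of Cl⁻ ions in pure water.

1.62×10⁻⁶ M

Hg₂Cl₂(s) ⇌ Hg₂²⁺(aq) + 2 Cl⁻(aq)
With molar solubility s: [Hg₂²⁺] = s, [Cl⁻] = 2s.
Ksp = [Hg₂²⁺][Cl⁻]^2 = s · (2s)^2 = 4s^3 = 2.14×10⁻¹⁸
s = 8.12×10⁻⁷ mol L⁻¹
[Cl⁻] = 2s = 1.62×10⁻⁶ mol L⁻¹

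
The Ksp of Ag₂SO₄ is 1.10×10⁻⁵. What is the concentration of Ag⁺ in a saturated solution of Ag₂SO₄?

2.80×10⁻² M

Ag₂SO₄(s) ⇌ 2 Ag⁺(aq) + SO₄²⁻(aq)
For each mole of Ag₂SO₄ that dissolves per liter, [Ag⁺] = 2s and [SO₄²⁻] = s; let s denote this solubility.
Ksp = [Ag⁺]^2[SO₄²⁻] = (2s)^2 · s = 4s^3 = 1.10×10⁻⁵
s = 1.40×10⁻² mol/L
[Ag⁺] = 2s = 2.80×10⁻² mol/L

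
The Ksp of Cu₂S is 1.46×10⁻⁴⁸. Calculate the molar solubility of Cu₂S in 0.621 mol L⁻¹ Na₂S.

Cu₂S(s) ⇌ 2 Cu⁺(aq) + S²⁻(aq)
The solution already contains S²⁻ at 0.621 mol L⁻¹. Let s be the molar solubility of Cu₂S.
[S²⁻] ≈ 0.621 mol L⁻¹ (common ion dominates); [Cu⁺] = 2s.
Ksp = [Cu⁺]^2[S²⁻] = (2s)^2(0.621)
(2s)^2 = 1.46×10⁻⁴⁸ / (0.621) = 2.35×10⁻⁴⁸
s = 7.67×10⁻²⁵ mol L⁻¹

7.67×10⁻²⁵ M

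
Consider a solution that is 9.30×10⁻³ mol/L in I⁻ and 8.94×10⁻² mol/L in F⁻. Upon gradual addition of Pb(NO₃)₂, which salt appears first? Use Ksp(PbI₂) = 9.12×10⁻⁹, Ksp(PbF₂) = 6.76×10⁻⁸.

PbF₂

Precipitation begins when Q = Ksp.
For PbI₂: [Pb²⁺] = (Ksp/[I⁻]^2) = 1.05×10⁻⁴ mol/L
For PbF₂: [Pb²⁺] = (Ksp/[F⁻]^2) = 8.46×10⁻⁶ mol/L
The smaller threshold [Pb²⁺] is reached first, so PbF₂ precipitates first.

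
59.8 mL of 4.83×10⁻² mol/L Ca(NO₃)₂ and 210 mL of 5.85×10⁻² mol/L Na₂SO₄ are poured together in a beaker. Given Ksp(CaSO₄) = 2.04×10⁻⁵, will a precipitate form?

Yes

Total volume after mixing = 59.8 + 210 = 269.8 mL.
[Ca²⁺] = (4.83×10⁻²)(59.8)/269.8 = 1.07×10⁻² mol/L
[SO₄²⁻] = (5.85×10⁻²)(210)/269.8 = 4.55×10⁻² mol/L
Q = [Ca²⁺][SO₄²⁻] = 4.87×10⁻⁴
Because Q > Ksp (4.87×10⁻⁴ vs 2.04×10⁻⁵), a precipitate of CaSO₄ forms.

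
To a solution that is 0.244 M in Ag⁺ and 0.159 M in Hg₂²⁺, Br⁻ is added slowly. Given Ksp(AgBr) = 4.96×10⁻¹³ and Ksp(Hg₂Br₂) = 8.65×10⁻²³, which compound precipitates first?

Each salt precipitates once Q = Ksp for that salt.
For AgBr: [Br⁻] = (Ksp/[Ag⁺]) = 2.03×10⁻¹² M
For Hg₂Br₂: [Br⁻] = (Ksp/[Hg₂²⁺])^(1/2) = 2.33×10⁻¹¹ M
Since AgBr needs less Br⁻ to reach saturation, it precipitates first.

AgBr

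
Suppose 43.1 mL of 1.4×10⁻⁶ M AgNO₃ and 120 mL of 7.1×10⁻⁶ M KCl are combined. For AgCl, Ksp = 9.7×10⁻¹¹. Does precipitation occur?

No

Total volume after mixing = 43.1 + 120 = 163.1 mL.
[Ag⁺] = (1.4×10⁻⁶)(43.1)/163.1 = 3.7×10⁻⁷ M
[Cl⁻] = (7.1×10⁻⁶)(120)/163.1 = 5.2×10⁻⁶ M
Q = [Ag⁺][Cl⁻] = 1.9×10⁻¹²
Q = 1.9×10⁻¹² < Ksp = 9.7×10⁻¹¹, so the solution is unsaturated and no precipitate forms.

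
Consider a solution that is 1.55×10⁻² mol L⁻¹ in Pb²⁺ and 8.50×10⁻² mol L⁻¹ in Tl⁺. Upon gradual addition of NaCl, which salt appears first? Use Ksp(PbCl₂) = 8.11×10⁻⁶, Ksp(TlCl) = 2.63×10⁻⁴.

The threshold for precipitation is Q = Ksp.
For PbCl₂: [Cl⁻] = (Ksp/[Pb²⁺])^(1/2) = 2.29×10⁻² mol L⁻¹
For TlCl: [Cl⁻] = (Ksp/[Tl⁺]) = 3.09×10⁻³ mol L⁻¹
The smaller threshold [Cl⁻] is reached first, so TlCl precipitates first.

TlCl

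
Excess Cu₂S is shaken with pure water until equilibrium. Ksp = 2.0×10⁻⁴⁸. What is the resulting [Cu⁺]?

Cu₂S(s) ⇌ 2 Cu⁺(aq) + S²⁻(aq)
With molar solubility s: [Cu⁺] = 2s, [S²⁻] = s.
Ksp = [Cu⁺]^2[S²⁻] = (2s)^2 · s = 4s^3 = 2.0×10⁻⁴⁸
s = 7.9×10⁻¹⁷ M
[Cu⁺] = 2s = 1.6×10⁻¹⁶ M

1.6×10⁻¹⁶ M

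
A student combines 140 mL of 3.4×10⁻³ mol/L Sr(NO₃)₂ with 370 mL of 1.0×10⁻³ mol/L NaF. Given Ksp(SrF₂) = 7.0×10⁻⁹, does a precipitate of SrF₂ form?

After mixing, V = 140 mL + 370 mL = 510 mL.
[Sr²⁺] = (3.4×10⁻³)(140)/510 = 9.3×10⁻⁴ mol/L
[F⁻] = (1.0×10⁻³)(370)/510 = 7.3×10⁻⁴ mol/L
Q = [Sr²⁺][F⁻]^2 = 4.9×10⁻¹⁰
Since Q (4.9×10⁻¹⁰) is less than Ksp (7.0×10⁻⁹), no SrF₂ precipitates.

No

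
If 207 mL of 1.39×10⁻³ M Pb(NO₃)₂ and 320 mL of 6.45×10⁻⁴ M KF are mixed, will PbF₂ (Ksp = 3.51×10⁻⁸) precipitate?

After mixing, V = 207 mL + 320 mL = 527 mL.
[Pb²⁺] = (1.39×10⁻³)(207)/527 = 5.46×10⁻⁴ M
[F⁻] = (6.45×10⁻⁴)(320)/527 = 3.92×10⁻⁴ M
Q = [Pb²⁺][F⁻]^2 = 8.37×10⁻¹¹
Q = 8.37×10⁻¹¹ < Ksp = 3.51×10⁻⁸, so the solution is unsaturated and no precipitate forms.

No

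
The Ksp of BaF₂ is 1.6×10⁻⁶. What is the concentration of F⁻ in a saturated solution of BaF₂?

1.5×10⁻² M

BaF₂(s) ⇌ Ba²⁺(aq) + 2 F⁻(aq)
Let s be the molar solubility. Then [Ba²⁺] = s and [F⁻] = 2s.
Ksp = [Ba²⁺][F⁻]^2 = s · (2s)^2 = 4s^3 = 1.6×10⁻⁶
s = 7.4×10⁻³ mol L⁻¹
[F⁻] = 2s = 1.5×10⁻² mol L⁻¹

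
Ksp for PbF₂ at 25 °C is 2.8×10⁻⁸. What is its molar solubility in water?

PbF₂(s) ⇌ Pb²⁺(aq) + 2 F⁻(aq)
With molar solubility s: [Pb²⁺] = s, [F⁻] = 2s.
Ksp = [Pb²⁺][F⁻]^2 = s · (2s)^2 = 4s^3
4s^3 = 2.8×10⁻⁸  ⇒  s^3 = 7.0×10⁻⁹
s = 1.9×10⁻³ M

1.9×10⁻³ M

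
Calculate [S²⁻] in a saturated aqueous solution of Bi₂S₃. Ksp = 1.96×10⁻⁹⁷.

Bi₂S₃(s) ⇌ 2 Bi³⁺(aq) + 3 S²⁻(aq)
For each mole of Bi₂S₃ that dissolves per liter, [Bi³⁺] = 2s and [S²⁻] = 3s; let s denote this solubility.
Ksp = [Bi³⁺]^2[S²⁻]^3 = (2s)^2 · (3s)^3 = 108s^5 = 1.96×10⁻⁹⁷
s = 1.79×10⁻²⁰ M
[S²⁻] = 3s = 5.36×10⁻²⁰ M

5.36×10⁻²⁰ M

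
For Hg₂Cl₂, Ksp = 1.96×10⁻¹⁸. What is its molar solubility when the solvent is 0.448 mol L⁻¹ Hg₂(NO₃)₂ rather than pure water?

Hg₂Cl₂(s) ⇌ Hg₂²⁺(aq) + 2 Cl⁻(aq)
Hg₂²⁺ is already present at 0.448 mol L⁻¹. If s mol/L of Hg₂Cl₂ dissolves, [Cl⁻] = 2s while [Hg₂²⁺] ≈ 0.448 mol L⁻¹.
Ksp = [Hg₂²⁺][Cl⁻]^2 = (0.448)(2s)^2
(2s)^2 = 1.96×10⁻¹⁸ / (0.448) = 4.38×10⁻¹⁸
s = 1.05×10⁻⁹ mol L⁻¹

1.05×10⁻⁹ M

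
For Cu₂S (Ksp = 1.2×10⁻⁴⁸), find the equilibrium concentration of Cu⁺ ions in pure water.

Cu₂S(s) ⇌ 2 Cu⁺(aq) + S²⁻(aq)
If s mol/L of Cu₂S dissolves, [Cu⁺] = 2s and [S²⁻] = s.
Ksp = [Cu⁺]^2[S²⁻] = (2s)^2 · s = 4s^3 = 1.2×10⁻⁴⁸
s = 6.7×10⁻¹⁷ mol L⁻¹
[Cu⁺] = 2s = 1.3×10⁻¹⁶ mol L⁻¹

1.3×10⁻¹⁶ M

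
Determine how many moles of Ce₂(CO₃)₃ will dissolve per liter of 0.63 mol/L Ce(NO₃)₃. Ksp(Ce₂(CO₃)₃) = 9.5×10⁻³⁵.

2.1×10⁻¹² M

Ce₂(CO₃)₃(s) ⇌ 2 Ce³⁺(aq) + 3 CO₃²⁻(aq)
Ce³⁺ is already present at 0.63 mol/L. If s mol/L of Ce₂(CO₃)₃ dissolves, [CO₃²⁻] = 3s while [Ce³⁺] ≈ 0.63 mol/L.
Ksp = [Ce³⁺]^2[CO₃²⁻]^3 = (0.63)^2(3s)^3
(3s)^3 = 9.5×10⁻³⁵ / (0.63)^2 = 2.4×10⁻³⁴
s = 2.1×10⁻¹² mol/L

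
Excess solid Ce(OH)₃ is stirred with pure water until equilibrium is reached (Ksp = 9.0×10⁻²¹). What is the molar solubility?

4.3×10⁻⁶ M

Ce(OH)₃(s) ⇌ Ce³⁺(aq) + 3 OH⁻(aq)
Let s be the molar solubility. Then [Ce³⁺] = s and [OH⁻] = 3s.
Ksp = [Ce³⁺][OH⁻]^3 = s · (3s)^3 = 27s^4
27s^4 = 9.0×10⁻²¹  ⇒  s^4 = 3.3×10⁻²²
s = 4.3×10⁻⁶ M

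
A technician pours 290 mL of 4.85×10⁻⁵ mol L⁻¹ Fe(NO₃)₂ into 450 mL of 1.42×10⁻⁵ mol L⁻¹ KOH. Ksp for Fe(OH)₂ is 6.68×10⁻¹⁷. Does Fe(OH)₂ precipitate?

Yes

Total volume after mixing = 290 + 450 = 740 mL.
[Fe²⁺] = (4.85×10⁻⁵)(290)/740 = 1.90×10⁻⁵ mol L⁻¹
[OH⁻] = (1.42×10⁻⁵)(450)/740 = 8.64×10⁻⁶ mol L⁻¹
Q = [Fe²⁺][OH⁻]^2 = 1.42×10⁻¹⁵
Since Q (1.42×10⁻¹⁵) exceeds Ksp (6.68×10⁻¹⁷), Fe(OH)₂ will precipitate.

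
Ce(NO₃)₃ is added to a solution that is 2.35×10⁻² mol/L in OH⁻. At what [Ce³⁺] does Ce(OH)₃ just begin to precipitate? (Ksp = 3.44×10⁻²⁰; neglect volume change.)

2.65×10⁻¹⁵ M

Precipitation of each salt begins when its ion product equals Ksp.
Ce(OH)₃(s) ⇌ Ce³⁺(aq) + 3 OH⁻(aq)
Ksp = [Ce³⁺][OH⁻]^3 = [Ce³⁺](2.35×10⁻²)^3
[Ce³⁺] = 3.44×10⁻²⁰ / (2.35×10⁻²)^3 = 2.65×10⁻¹⁵
[Ce³⁺] = 2.65×10⁻¹⁵ mol/L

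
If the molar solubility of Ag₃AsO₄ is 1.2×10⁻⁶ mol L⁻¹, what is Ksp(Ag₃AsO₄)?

Ksp = 5.6×10⁻²³

Ag₃AsO₄(s) ⇌ 3 Ag⁺(aq) + AsO₄³⁻(aq)
If s mol/L of Ag₃AsO₄ dissolves, [Ag⁺] = 3s and [AsO₄³⁻] = s.
Ksp = [Ag⁺]^3[AsO₄³⁻] = (3s)^3 · s = 27s^4
Ksp = 27 × (1.2×10⁻⁶)^4 = 5.6×10⁻²³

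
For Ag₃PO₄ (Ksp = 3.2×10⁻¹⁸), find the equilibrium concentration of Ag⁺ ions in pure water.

Ag₃PO₄(s) ⇌ 3 Ag⁺(aq) + PO₄³⁻(aq)
If s mol/L of Ag₃PO₄ dissolves, [Ag⁺] = 3s and [PO₄³⁻] = s.
Ksp = [Ag⁺]^3[PO₄³⁻] = (3s)^3 · s = 27s^4 = 3.2×10⁻¹⁸
s = 1.9×10⁻⁵ mol L⁻¹
[Ag⁺] = 3s = 5.6×10⁻⁵ mol L⁻¹

5.6×10⁻⁵ M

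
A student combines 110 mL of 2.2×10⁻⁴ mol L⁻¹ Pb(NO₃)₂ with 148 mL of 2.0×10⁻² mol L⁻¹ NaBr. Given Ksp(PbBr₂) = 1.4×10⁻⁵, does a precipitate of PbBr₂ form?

No

The combined volume is 258 mL.
[Pb²⁺] = (2.2×10⁻⁴)(110)/258 = 9.4×10⁻⁵ mol L⁻¹
[Br⁻] = (2.0×10⁻²)(148)/258 = 1.1×10⁻² mol L⁻¹
Q = [Pb²⁺][Br⁻]^2 = 1.2×10⁻⁸
Q = 1.2×10⁻⁸ < Ksp = 1.4×10⁻⁵, so the solution is unsaturated and no precipitate forms.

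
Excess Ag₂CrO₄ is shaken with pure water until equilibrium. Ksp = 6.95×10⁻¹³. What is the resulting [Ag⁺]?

1.12×10⁻⁴ M

Ag₂CrO₄(s) ⇌ 2 Ag⁺(aq) + CrO₄²⁻(aq)
Let s be the molar solubility. Then [Ag⁺] = 2s and [CrO₄²⁻] = s.
Ksp = [Ag⁺]^2[CrO₄²⁻] = (2s)^2 · s = 4s^3 = 6.95×10⁻¹³
s = 5.58×10⁻⁵ mol L⁻¹
[Ag⁺] = 2s = 1.12×10⁻⁴ mol L⁻¹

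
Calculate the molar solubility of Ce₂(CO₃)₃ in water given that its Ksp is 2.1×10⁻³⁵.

4.5×10⁻⁸ M

Ce₂(CO₃)₃(s) ⇌ 2 Ce³⁺(aq) + 3 CO₃²⁻(aq)
For each mole of Ce₂(CO₃)₃ that dissolves per liter, [Ce³⁺] = 2s and [CO₃²⁻] = 3s; let s denote this solubility.
Ksp = [Ce³⁺]^2[CO₃²⁻]^3 = (2s)^2 · (3s)^3 = 108s^5
108s^5 = 2.1×10⁻³⁵  ⇒  s^5 = 1.9×10⁻³⁷
s = 4.5×10⁻⁸ M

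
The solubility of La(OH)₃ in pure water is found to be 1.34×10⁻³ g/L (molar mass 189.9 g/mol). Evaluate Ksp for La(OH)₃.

Molar solubility s = (1.34×10⁻³ g/L) / (189.9 g/mol) = 7.0563×10⁻⁶ mol/L
La(OH)₃(s) ⇌ La³⁺(aq) + 3 OH⁻(aq)
For each mole of La(OH)₃ that dissolves per liter, [La³⁺] = s and [OH⁻] = 3s; let s denote this solubility.
Ksp = [La³⁺][OH⁻]^3 = s · (3s)^3 = 27s^4
Ksp = 27 × (7.0563×10⁻⁶)^4 = 6.69×10⁻²⁰

Ksp = 6.69×10⁻²⁰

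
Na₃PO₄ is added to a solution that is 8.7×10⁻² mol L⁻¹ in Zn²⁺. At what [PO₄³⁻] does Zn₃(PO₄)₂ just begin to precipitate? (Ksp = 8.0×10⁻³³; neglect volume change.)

3.5×10⁻¹⁵ M

The threshold for precipitation is Q = Ksp.
Zn₃(PO₄)₂(s) ⇌ 3 Zn²⁺(aq) + 2 PO₄³⁻(aq)
Ksp = [Zn²⁺]^3[PO₄³⁻]^2 = [PO₄³⁻]^2(8.7×10⁻²)^3
[PO₄³⁻]^2 = 8.0×10⁻³³ / (8.7×10⁻²)^3 = 1.2×10⁻²⁹
[PO₄³⁻] = 3.5×10⁻¹⁵ mol L⁻¹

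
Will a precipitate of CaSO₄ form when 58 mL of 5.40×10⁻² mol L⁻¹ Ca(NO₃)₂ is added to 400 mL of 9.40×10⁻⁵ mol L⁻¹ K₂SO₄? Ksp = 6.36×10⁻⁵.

No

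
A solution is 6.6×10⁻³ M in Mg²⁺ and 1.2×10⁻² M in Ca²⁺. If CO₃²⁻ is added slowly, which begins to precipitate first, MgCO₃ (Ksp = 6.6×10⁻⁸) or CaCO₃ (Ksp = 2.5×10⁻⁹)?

A salt starts to precipitate once the ion product Q reaches its Ksp.
For MgCO₃: [CO₃²⁻] = (Ksp/[Mg²⁺]) = 1.0×10⁻⁵ M
For CaCO₃: [CO₃²⁻] = (Ksp/[Ca²⁺]) = 2.1×10⁻⁷ M
The smaller threshold [CO₃²⁻] is reached first, so CaCO₃ precipitates first.

CaCO₃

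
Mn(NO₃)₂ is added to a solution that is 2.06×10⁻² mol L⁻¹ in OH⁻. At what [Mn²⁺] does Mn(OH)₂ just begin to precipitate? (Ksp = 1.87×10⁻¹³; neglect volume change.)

Precipitation of each salt begins when its ion product equals Ksp.
Mn(OH)₂(s) ⇌ Mn²⁺(aq) + 2 OH⁻(aq)
Ksp = [Mn²⁺][OH⁻]^2 = [Mn²⁺](2.06×10⁻²)^2
[Mn²⁺] = 1.87×10⁻¹³ / (2.06×10⁻²)^2 = 4.41×10⁻¹⁰
[Mn²⁺] = 4.41×10⁻¹⁰ mol L⁻¹

4.41×10⁻¹⁰ M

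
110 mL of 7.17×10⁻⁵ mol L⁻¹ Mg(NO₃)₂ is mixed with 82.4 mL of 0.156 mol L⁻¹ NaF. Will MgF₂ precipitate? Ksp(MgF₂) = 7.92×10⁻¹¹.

Yes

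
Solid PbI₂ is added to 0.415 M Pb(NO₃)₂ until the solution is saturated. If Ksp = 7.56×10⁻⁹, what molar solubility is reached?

6.75×10⁻⁵ M

PbI₂(s) ⇌ Pb²⁺(aq) + 2 I⁻(aq)
With Pb²⁺ already at 0.415 M and s small, take [Pb²⁺] ≈ 0.415 M and [I⁻] = 2s.
Ksp = [Pb²⁺][I⁻]^2 = (0.415)(2s)^2
(2s)^2 = 7.56×10⁻⁹ / (0.415) = 1.82×10⁻⁸
s = 6.75×10⁻⁵ M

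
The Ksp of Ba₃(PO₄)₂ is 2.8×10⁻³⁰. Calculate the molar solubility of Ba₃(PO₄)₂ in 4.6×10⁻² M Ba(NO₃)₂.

Ba₃(PO₄)₂(s) ⇌ 3 Ba²⁺(aq) + 2 PO₄³⁻(aq)
The solution already contains Ba²⁺ at 4.6×10⁻² M. Let s be the molar solubility of Ba₃(PO₄)₂.
[Ba²⁺] ≈ 4.6×10⁻² M (common ion dominates); [PO₄³⁻] = 2s.
Ksp = [Ba²⁺]^3[PO₄³⁻]^2 = (4.6×10⁻²)^3(2s)^2
(2s)^2 = 2.8×10⁻³⁰ / (4.6×10⁻²)^3 = 2.9×10⁻²⁶
s = 8.5×10⁻¹⁴ M

8.5×10⁻¹⁴ M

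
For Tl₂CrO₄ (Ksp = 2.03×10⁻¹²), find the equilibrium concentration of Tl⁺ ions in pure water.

Tl₂CrO₄(s) ⇌ 2 Tl⁺(aq) + CrO₄²⁻(aq)
Call the molar solubility s, so that [Tl⁺] = 2s and [CrO₄²⁻] = s.
Ksp = [Tl⁺]^2[CrO₄²⁻] = (2s)^2 · s = 4s^3 = 2.03×10⁻¹²
s = 7.98×10⁻⁵ mol L⁻¹
[Tl⁺] = 2s = 1.60×10⁻⁴ mol L⁻¹

1.60×10⁻⁴ M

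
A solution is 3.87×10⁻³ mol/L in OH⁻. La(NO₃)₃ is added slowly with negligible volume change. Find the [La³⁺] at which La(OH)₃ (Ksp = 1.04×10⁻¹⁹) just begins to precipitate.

1.79×10⁻¹² M

Precipitation of each salt begins when its ion product equals Ksp.
La(OH)₃(s) ⇌ La³⁺(aq) + 3 OH⁻(aq)
Ksp = [La³⁺][OH⁻]^3 = [La³⁺](3.87×10⁻³)^3
[La³⁺] = 1.04×10⁻¹⁹ / (3.87×10⁻³)^3 = 1.79×10⁻¹²
[La³⁺] = 1.79×10⁻¹² mol/L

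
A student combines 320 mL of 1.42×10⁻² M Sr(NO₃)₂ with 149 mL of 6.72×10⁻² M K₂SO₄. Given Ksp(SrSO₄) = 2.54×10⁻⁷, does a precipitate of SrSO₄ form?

The combined volume is 469 mL.
[Sr²⁺] = (1.42×10⁻²)(320)/469 = 9.69×10⁻³ M
[SO₄²⁻] = (6.72×10⁻²)(149)/469 = 2.13×10⁻² M
Q = [Sr²⁺][SO₄²⁻] = 2.07×10⁻⁴
Since Q (2.07×10⁻⁴) exceeds Ksp (2.54×10⁻⁷), SrSO₄ will precipitate.

Yes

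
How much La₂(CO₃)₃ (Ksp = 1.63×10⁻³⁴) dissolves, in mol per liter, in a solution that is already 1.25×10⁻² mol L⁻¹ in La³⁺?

3.38×10⁻¹¹ M

La₂(CO₃)₃(s) ⇌ 2 La³⁺(aq) + 3 CO₃²⁻(aq)
With La³⁺ already at 1.25×10⁻² mol L⁻¹ and s small, take [La³⁺] ≈ 1.25×10⁻² mol L⁻¹ and [CO₃²⁻] = 3s.
Ksp = [La³⁺]^2[CO₃²⁻]^3 = (1.25×10⁻²)^2(3s)^3
(3s)^3 = 1.63×10⁻³⁴ / (1.25×10⁻²)^2 = 1.04×10⁻³⁰
s = 3.38×10⁻¹¹ mol L⁻¹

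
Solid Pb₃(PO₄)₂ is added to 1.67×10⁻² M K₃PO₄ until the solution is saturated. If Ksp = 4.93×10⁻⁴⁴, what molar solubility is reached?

1.87×10⁻¹⁴ M

Pb₃(PO₄)₂(s) ⇌ 3 Pb²⁺(aq) + 2 PO₄³⁻(aq)
The solution already contains PO₄³⁻ at 1.67×10⁻² M. Let s be the molar solubility of Pb₃(PO₄)₂.
[PO₄³⁻] ≈ 1.67×10⁻² M (common ion dominates); [Pb²⁺] = 3s.
Ksp = [Pb²⁺]^3[PO₄³⁻]^2 = (3s)^3(1.67×10⁻²)^2
(3s)^3 = 4.93×10⁻⁴⁴ / (1.67×10⁻²)^2 = 1.77×10⁻⁴⁰
s = 1.87×10⁻¹⁴ M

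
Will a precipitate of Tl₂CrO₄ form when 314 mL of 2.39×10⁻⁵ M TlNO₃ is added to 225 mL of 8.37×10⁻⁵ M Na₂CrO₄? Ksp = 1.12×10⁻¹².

The combined volume is 539 mL.
[Tl⁺] = (2.39×10⁻⁵)(314)/539 = 1.39×10⁻⁵ M
[CrO₄²⁻] = (8.37×10⁻⁵)(225)/539 = 3.49×10⁻⁵ M
Q = [Tl⁺]^2[CrO₄²⁻] = 6.77×10⁻¹⁵
Q < Ksp (6.77×10⁻¹⁵ vs 1.12×10⁻¹²); the solution remains unsaturated and no precipitate forms.

No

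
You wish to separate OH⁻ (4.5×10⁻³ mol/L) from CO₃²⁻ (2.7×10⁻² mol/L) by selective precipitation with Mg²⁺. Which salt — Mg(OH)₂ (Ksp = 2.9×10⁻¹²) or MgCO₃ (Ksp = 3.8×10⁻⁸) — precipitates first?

Precipitation of each salt begins when its ion product equals Ksp.
For Mg(OH)₂: [Mg²⁺] = (Ksp/[OH⁻]^2) = 1.4×10⁻⁷ mol/L
For MgCO₃: [Mg²⁺] = (Ksp/[CO₃²⁻]) = 1.4×10⁻⁶ mol/L
Since Mg(OH)₂ needs less Mg²⁺ to reach saturation, it precipitates first.

Mg(OH)₂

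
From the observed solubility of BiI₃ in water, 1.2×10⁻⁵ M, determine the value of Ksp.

Ksp = 5.6×10⁻¹⁹

BiI₃(s) ⇌ Bi³⁺(aq) + 3 I⁻(aq)
If s mol/L of BiI₃ dissolves, [Bi³⁺] = s and [I⁻] = 3s.
Ksp = [Bi³⁺][I⁻]^3 = s · (3s)^3 = 27s^4
Ksp = 27 × (1.2×10⁻⁵)^4 = 5.6×10⁻¹⁹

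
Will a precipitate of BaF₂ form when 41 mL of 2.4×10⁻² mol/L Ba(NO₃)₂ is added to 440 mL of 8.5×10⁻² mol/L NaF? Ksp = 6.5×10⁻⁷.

Yes

After mixing, V = 41 mL + 440 mL = 481 mL.
[Ba²⁺] = (2.4×10⁻²)(41)/481 = 2.0×10⁻³ mol/L
[F⁻] = (8.5×10⁻²)(440)/481 = 7.8×10⁻² mol/L
Q = [Ba²⁺][F⁻]^2 = 1.2×10⁻⁵
Q = 1.2×10⁻⁵ > Ksp = 6.5×10⁻⁷, so the solution is supersaturated and BaF₂ precipitates.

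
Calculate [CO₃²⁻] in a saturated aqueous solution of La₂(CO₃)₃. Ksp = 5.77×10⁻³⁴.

La₂(CO₃)₃(s) ⇌ 2 La³⁺(aq) + 3 CO₃²⁻(aq)
With molar solubility s: [La³⁺] = 2s, [CO₃²⁻] = 3s.
Ksp = [La³⁺]^2[CO₃²⁻]^3 = (2s)^2 · (3s)^3 = 108s^5 = 5.77×10⁻³⁴
s = 8.82×10⁻⁸ mol L⁻¹
[CO₃²⁻] = 3s = 2.65×10⁻⁷ mol L⁻¹

2.65×10⁻⁷ M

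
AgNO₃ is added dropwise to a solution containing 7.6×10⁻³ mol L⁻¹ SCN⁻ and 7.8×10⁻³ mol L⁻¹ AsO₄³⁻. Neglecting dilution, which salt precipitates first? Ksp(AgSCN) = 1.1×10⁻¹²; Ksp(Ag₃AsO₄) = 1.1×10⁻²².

AgSCN

Precipitation of each salt begins when its ion product equals Ksp.
For AgSCN: [Ag⁺] = (Ksp/[SCN⁻]) = 1.4×10⁻¹⁰ mol L⁻¹
For Ag₃AsO₄: [Ag⁺] = (Ksp/[AsO₄³⁻])^(1/3) = 2.4×10⁻⁷ mol L⁻¹
The smaller threshold [Ag⁺] is reached first, so AgSCN precipitates first.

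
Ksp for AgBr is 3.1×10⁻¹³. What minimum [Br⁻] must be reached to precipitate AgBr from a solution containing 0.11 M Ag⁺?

Precipitation of each salt begins when its ion product equals Ksp.
AgBr(s) ⇌ Ag⁺(aq) + Br⁻(aq)
Ksp = [Ag⁺][Br⁻] = [Br⁻](0.11)
[Br⁻] = 3.1×10⁻¹³ / (0.11) = 2.8×10⁻¹²
[Br⁻] = 2.8×10⁻¹² M

2.8×10⁻¹² M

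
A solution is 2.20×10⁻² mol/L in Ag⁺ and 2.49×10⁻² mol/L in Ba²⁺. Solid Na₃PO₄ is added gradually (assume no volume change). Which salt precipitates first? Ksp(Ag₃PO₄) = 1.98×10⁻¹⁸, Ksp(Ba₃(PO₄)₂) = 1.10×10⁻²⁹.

Precipitation begins when Q = Ksp.
For Ag₃PO₄: [PO₄³⁻] = (Ksp/[Ag⁺]^3) = 1.86×10⁻¹³ mol/L
For Ba₃(PO₄)₂: [PO₄³⁻] = (Ksp/[Ba²⁺]^3)^(1/2) = 8.44×10⁻¹³ mol/L
Ag₃PO₄ requires the lower [PO₄³⁻], so it precipitates first.

Ag₃PO₄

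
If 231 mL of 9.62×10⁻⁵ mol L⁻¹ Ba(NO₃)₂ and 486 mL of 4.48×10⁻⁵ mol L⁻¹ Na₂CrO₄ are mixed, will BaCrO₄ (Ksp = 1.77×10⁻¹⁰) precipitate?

The combined volume is 717 mL.
[Ba²⁺] = (9.62×10⁻⁵)(231)/717 = 3.10×10⁻⁵ mol L⁻¹
[CrO₄²⁻] = (4.48×10⁻⁵)(486)/717 = 3.04×10⁻⁵ mol L⁻¹
Q = [Ba²⁺][CrO₄²⁻] = 9.41×10⁻¹⁰
Since Q (9.41×10⁻¹⁰) exceeds Ksp (1.77×10⁻¹⁰), BaCrO₄ will precipitate.

Yes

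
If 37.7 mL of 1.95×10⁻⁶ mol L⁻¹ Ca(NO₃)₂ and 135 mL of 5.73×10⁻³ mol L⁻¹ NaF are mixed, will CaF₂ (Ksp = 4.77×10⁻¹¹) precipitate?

Total volume after mixing = 37.7 + 135 = 172.7 mL.
[Ca²⁺] = (1.95×10⁻⁶)(37.7)/172.7 = 4.26×10⁻⁷ mol L⁻¹
[F⁻] = (5.73×10⁻³)(135)/172.7 = 4.48×10⁻³ mol L⁻¹
Q = [Ca²⁺][F⁻]^2 = 8.54×10⁻¹²
Q < Ksp (8.54×10⁻¹² vs 4.77×10⁻¹¹); the solution remains unsaturated and no precipitate forms.

No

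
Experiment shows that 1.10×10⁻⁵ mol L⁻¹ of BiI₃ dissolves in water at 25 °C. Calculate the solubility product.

BiI₃(s) ⇌ Bi³⁺(aq) + 3 I⁻(aq)
If s mol/L of BiI₃ dissolves, [Bi³⁺] = s and [I⁻] = 3s.
Ksp = [Bi³⁺][I⁻]^3 = s · (3s)^3 = 27s^4
Ksp = 27 × (1.10×10⁻⁵)^4 = 3.95×10⁻¹⁹

Ksp = 3.95×10⁻¹⁹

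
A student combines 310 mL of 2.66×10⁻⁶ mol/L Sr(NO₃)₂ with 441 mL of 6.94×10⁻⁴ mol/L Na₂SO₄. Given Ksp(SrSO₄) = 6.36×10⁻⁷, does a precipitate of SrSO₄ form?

No

Total volume after mixing = 310 + 441 = 751 mL.
[Sr²⁺] = (2.66×10⁻⁶)(310)/751 = 1.10×10⁻⁶ mol/L
[SO₄²⁻] = (6.94×10⁻⁴)(441)/751 = 4.08×10⁻⁴ mol/L
Q = [Sr²⁺][SO₄²⁻] = 4.47×10⁻¹⁰
Q = 4.47×10⁻¹⁰ < Ksp = 6.36×10⁻⁷, so the solution is unsaturated and no precipitate forms.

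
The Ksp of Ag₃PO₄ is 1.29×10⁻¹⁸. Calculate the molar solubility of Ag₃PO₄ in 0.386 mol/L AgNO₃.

2.24×10⁻¹⁷ M

Ag₃PO₄(s) ⇌ 3 Ag⁺(aq) + PO₄³⁻(aq)
The solution already contains Ag⁺ at 0.386 mol/L. Let s be the molar solubility of Ag₃PO₄.
[Ag⁺] ≈ 0.386 mol/L (common ion dominates); [PO₄³⁻] = s.
Ksp = [Ag⁺]^3[PO₄³⁻] = (0.386)^3s
s = 1.29×10⁻¹⁸ / (0.386)^3 = 2.24×10⁻¹⁷
s = 2.24×10⁻¹⁷ mol/L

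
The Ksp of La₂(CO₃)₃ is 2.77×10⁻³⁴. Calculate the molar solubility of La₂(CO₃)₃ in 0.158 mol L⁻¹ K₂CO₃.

1.33×10⁻¹⁶ M

La₂(CO₃)₃(s) ⇌ 2 La³⁺(aq) + 3 CO₃²⁻(aq)
The solution already contains CO₃²⁻ at 0.158 mol L⁻¹. Let s be the molar solubility of La₂(CO₃)₃.
[CO₃²⁻] ≈ 0.158 mol L⁻¹ (common ion dominates); [La³⁺] = 2s.
Ksp = [La³⁺]^2[CO₃²⁻]^3 = (2s)^2(0.158)^3
(2s)^2 = 2.77×10⁻³⁴ / (0.158)^3 = 7.02×10⁻³²
s = 1.33×10⁻¹⁶ mol L⁻¹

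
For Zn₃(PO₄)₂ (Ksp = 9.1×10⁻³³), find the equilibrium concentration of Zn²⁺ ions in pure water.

4.6×10⁻⁷ M

Zn₃(PO₄)₂(s) ⇌ 3 Zn²⁺(aq) + 2 PO₄³⁻(aq)
For each mole of Zn₃(PO₄)₂ that dissolves per liter, [Zn²⁺] = 3s and [PO₄³⁻] = 2s; let s denote this solubility.
Ksp = [Zn²⁺]^3[PO₄³⁻]^2 = (3s)^3 · (2s)^2 = 108s^5 = 9.1×10⁻³³
s = 1.5×10⁻⁷ mol L⁻¹
[Zn²⁺] = 3s = 4.6×10⁻⁷ mol L⁻¹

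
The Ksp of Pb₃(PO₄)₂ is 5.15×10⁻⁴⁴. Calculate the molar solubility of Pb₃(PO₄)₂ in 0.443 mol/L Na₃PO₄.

2.13×10⁻¹⁵ M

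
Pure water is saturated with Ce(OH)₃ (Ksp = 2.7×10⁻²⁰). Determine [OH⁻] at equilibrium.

1.7×10⁻⁵ M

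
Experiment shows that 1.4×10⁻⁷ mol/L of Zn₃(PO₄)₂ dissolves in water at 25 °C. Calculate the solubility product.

Ksp = 5.8×10⁻³³

Zn₃(PO₄)₂(s) ⇌ 3 Zn²⁺(aq) + 2 PO₄³⁻(aq)
Call the molar solubility s, so that [Zn²⁺] = 3s and [PO₄³⁻] = 2s.
Ksp = [Zn²⁺]^3[PO₄³⁻]^2 = (3s)^3 · (2s)^2 = 108s^5
Ksp = 108 × (1.4×10⁻⁷)^5 = 5.8×10⁻³³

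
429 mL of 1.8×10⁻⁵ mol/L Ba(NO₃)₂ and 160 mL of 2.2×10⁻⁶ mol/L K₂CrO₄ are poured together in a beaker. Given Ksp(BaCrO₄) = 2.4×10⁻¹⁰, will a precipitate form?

No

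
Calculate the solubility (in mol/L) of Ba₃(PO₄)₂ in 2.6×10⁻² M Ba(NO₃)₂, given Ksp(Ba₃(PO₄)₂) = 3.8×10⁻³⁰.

Ba₃(PO₄)₂(s) ⇌ 3 Ba²⁺(aq) + 2 PO₄³⁻(aq)
Ba²⁺ is already present at 2.6×10⁻² M. If s mol/L of Ba₃(PO₄)₂ dissolves, [PO₄³⁻] = 2s while [Ba²⁺] ≈ 2.6×10⁻² M.
Ksp = [Ba²⁺]^3[PO₄³⁻]^2 = (2.6×10⁻²)^3(2s)^2
(2s)^2 = 3.8×10⁻³⁰ / (2.6×10⁻²)^3 = 2.2×10⁻²⁵
s = 2.3×10⁻¹³ M

2.3×10⁻¹³ M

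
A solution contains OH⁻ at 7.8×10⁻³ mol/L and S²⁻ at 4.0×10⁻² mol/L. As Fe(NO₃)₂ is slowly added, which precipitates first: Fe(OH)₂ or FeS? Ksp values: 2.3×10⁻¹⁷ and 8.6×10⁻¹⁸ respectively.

Precipitation begins when Q = Ksp.
For Fe(OH)₂: [Fe²⁺] = (Ksp/[OH⁻]^2) = 3.8×10⁻¹³ mol/L
For FeS: [Fe²⁺] = (Ksp/[S²⁻]) = 2.2×10⁻¹⁶ mol/L
The smaller threshold [Fe²⁺] is reached first, so FeS precipitates first.

FeS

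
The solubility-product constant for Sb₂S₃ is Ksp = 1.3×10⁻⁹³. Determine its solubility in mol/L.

Sb₂S₃(s) ⇌ 2 Sb³⁺(aq) + 3 S²⁻(aq)
Call the molar solubility s, so that [Sb³⁺] = 2s and [S²⁻] = 3s.
Ksp = [Sb³⁺]^2[S²⁻]^3 = (2s)^2 · (3s)^3 = 108s^5
108s^5 = 1.3×10⁻⁹³  ⇒  s^5 = 1.2×10⁻⁹⁵
s = 1.0×10⁻¹⁹ mol/L

1.0×10⁻¹⁹ M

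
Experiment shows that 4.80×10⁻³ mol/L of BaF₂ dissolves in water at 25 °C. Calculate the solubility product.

Ksp = 4.42×10⁻⁷

BaF₂(s) ⇌ Ba²⁺(aq) + 2 F⁻(aq)
With molar solubility s: [Ba²⁺] = s, [F⁻] = 2s.
Ksp = [Ba²⁺][F⁻]^2 = s · (2s)^2 = 4s^3
Ksp = 4 × (4.80×10⁻³)^3 = 4.42×10⁻⁷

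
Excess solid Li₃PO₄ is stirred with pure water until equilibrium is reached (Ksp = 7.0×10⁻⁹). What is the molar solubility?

Li₃PO₄(s) ⇌ 3 Li⁺(aq) + PO₄³⁻(aq)
If s mol/L of Li₃PO₄ dissolves, [Li⁺] = 3s and [PO₄³⁻] = s.
Ksp = [Li⁺]^3[PO₄³⁻] = (3s)^3 · s = 27s^4
27s^4 = 7.0×10⁻⁹  ⇒  s^4 = 2.6×10⁻¹⁰
s = 4.0×10⁻³ M

4.0×10⁻³ M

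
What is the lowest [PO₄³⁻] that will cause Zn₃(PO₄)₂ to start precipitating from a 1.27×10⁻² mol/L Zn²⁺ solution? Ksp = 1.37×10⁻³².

8.18×10⁻¹⁴ M

Each salt precipitates once Q = Ksp for that salt.
Zn₃(PO₄)₂(s) ⇌ 3 Zn²⁺(aq) + 2 PO₄³⁻(aq)
Ksp = [Zn²⁺]^3[PO₄³⁻]^2 = [PO₄³⁻]^2(1.27×10⁻²)^3
[PO₄³⁻]^2 = 1.37×10⁻³² / (1.27×10⁻²)^3 = 6.69×10⁻²⁷
[PO₄³⁻] = 8.18×10⁻¹⁴ mol/L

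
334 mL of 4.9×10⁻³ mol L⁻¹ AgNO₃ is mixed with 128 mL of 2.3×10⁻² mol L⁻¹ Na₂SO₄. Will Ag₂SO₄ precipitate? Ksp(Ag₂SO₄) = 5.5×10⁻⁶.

No

Total volume after mixing = 334 + 128 = 462 mL.
[Ag⁺] = (4.9×10⁻³)(334)/462 = 3.5×10⁻³ mol L⁻¹
[SO₄²⁻] = (2.3×10⁻²)(128)/462 = 6.4×10⁻³ mol L⁻¹
Q = [Ag⁺]^2[SO₄²⁻] = 8.0×10⁻⁸
Q = 8.0×10⁻⁸ < Ksp = 5.5×10⁻⁶, so the solution is unsaturated and no precipitate forms.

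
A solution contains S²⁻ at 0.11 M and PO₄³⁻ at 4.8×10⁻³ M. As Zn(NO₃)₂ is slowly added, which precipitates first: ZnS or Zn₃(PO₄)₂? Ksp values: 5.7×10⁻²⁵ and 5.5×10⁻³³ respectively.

The threshold for precipitation is Q = Ksp.
For ZnS: [Zn²⁺] = (Ksp/[S²⁻]) = 5.2×10⁻²⁴ M
For Zn₃(PO₄)₂: [Zn²⁺] = (Ksp/[PO₄³⁻]^2)^(1/3) = 6.2×10⁻¹⁰ M
The smaller threshold [Zn²⁺] is reached first, so ZnS precipitates first.

ZnS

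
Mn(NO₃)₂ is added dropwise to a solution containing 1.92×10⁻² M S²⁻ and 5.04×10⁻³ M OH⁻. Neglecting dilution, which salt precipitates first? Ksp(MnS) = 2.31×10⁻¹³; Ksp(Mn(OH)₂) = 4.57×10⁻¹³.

Each salt precipitates once Q = Ksp for that salt.
For MnS: [Mn²⁺] = (Ksp/[S²⁻]) = 1.20×10⁻¹¹ M
For Mn(OH)₂: [Mn²⁺] = (Ksp/[OH⁻]^2) = 1.80×10⁻⁸ M
The smaller threshold [Mn²⁺] is reached first, so MnS precipitates first.

MnS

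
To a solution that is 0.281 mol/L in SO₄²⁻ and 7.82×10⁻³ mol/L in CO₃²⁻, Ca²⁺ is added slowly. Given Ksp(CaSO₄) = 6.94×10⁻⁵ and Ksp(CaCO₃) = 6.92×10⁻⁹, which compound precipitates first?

CaCO₃

Precipitation begins when Q = Ksp.
For CaSO₄: [Ca²⁺] = (Ksp/[SO₄²⁻]) = 2.47×10⁻⁴ mol/L
For CaCO₃: [Ca²⁺] = (Ksp/[CO₃²⁻]) = 8.85×10⁻⁷ mol/L
Since CaCO₃ needs less Ca²⁺ to reach saturation, it precipitates first.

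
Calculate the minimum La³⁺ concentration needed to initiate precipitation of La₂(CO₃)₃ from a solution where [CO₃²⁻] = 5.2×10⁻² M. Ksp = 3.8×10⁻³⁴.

1.6×10⁻¹⁵ M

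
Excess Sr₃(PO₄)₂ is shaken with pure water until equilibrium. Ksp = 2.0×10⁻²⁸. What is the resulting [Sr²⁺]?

Sr₃(PO₄)₂(s) ⇌ 3 Sr²⁺(aq) + 2 PO₄³⁻(aq)
Let s be the molar solubility. Then [Sr²⁺] = 3s and [PO₄³⁻] = 2s.
Ksp = [Sr²⁺]^3[PO₄³⁻]^2 = (3s)^3 · (2s)^2 = 108s^5 = 2.0×10⁻²⁸
s = 1.1×10⁻⁶ mol L⁻¹
[Sr²⁺] = 3s = 3.4×10⁻⁶ mol L⁻¹

3.4×10⁻⁶ M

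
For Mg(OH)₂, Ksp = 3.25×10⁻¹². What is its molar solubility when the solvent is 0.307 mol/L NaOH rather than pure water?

3.45×10⁻¹¹ M

Mg(OH)₂(s) ⇌ Mg²⁺(aq) + 2 OH⁻(aq)
OH⁻ is already present at 0.307 mol/L. If s mol/L of Mg(OH)₂ dissolves, [Mg²⁺] = s while [OH⁻] ≈ 0.307 mol/L.
Ksp = [Mg²⁺][OH⁻]^2 = s(0.307)^2
s = 3.25×10⁻¹² / (0.307)^2 = 3.45×10⁻¹¹
s = 3.45×10⁻¹¹ mol/L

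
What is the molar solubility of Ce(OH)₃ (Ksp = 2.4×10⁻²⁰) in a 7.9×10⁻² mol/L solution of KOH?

4.9×10⁻¹⁷ M

Ce(OH)₃(s) ⇌ Ce³⁺(aq) + 3 OH⁻(aq)
The solution already contains OH⁻ at 7.9×10⁻² mol/L. Let s be the molar solubility of Ce(OH)₃.
[OH⁻] ≈ 7.9×10⁻² mol/L (common ion dominates); [Ce³⁺] = s.
Ksp = [Ce³⁺][OH⁻]^3 = s(7.9×10⁻²)^3
s = 2.4×10⁻²⁰ / (7.9×10⁻²)^3 = 4.9×10⁻¹⁷
s = 4.9×10⁻¹⁷ mol/L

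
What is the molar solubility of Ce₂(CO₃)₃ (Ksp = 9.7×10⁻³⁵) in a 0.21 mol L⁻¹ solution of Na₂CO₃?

5.1×10⁻¹⁷ M

Ce₂(CO₃)₃(s) ⇌ 2 Ce³⁺(aq) + 3 CO₃²⁻(aq)
The solution already contains CO₃²⁻ at 0.21 mol L⁻¹. Let s be the molar solubility of Ce₂(CO₃)₃.
[CO₃²⁻] ≈ 0.21 mol L⁻¹ (common ion dominates); [Ce³⁺] = 2s.
Ksp = [Ce³⁺]^2[CO₃²⁻]^3 = (2s)^2(0.21)^3
(2s)^2 = 9.7×10⁻³⁵ / (0.21)^3 = 1.0×10⁻³²
s = 5.1×10⁻¹⁷ mol L⁻¹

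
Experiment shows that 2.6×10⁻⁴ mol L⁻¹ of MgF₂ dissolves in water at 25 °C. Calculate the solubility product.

MgF₂(s) ⇌ Mg²⁺(aq) + 2 F⁻(aq)
For each mole of MgF₂ that dissolves per liter, [Mg²⁺] = s and [F⁻] = 2s; let s denote this solubility.
Ksp = [Mg²⁺][F⁻]^2 = s · (2s)^2 = 4s^3
Ksp = 4 × (2.6×10⁻⁴)^3 = 7.0×10⁻¹¹

Ksp = 7.0×10⁻¹¹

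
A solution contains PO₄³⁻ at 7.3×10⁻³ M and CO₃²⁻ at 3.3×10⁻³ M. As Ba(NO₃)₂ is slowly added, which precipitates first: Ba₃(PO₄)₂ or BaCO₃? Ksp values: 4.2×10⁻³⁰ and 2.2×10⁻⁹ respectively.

Ba₃(PO₄)₂

The threshold for precipitation is Q = Ksp.
For Ba₃(PO₄)₂: [Ba²⁺] = (Ksp/[PO₄³⁻]^2)^(1/3) = 4.3×10⁻⁹ M
For BaCO₃: [Ba²⁺] = (Ksp/[CO₃²⁻]) = 6.7×10⁻⁷ M
Ba₃(PO₄)₂ requires the lower [Ba²⁺], so it precipitates first.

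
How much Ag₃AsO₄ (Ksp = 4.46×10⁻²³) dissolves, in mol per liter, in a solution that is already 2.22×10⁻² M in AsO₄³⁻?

Ag₃AsO₄(s) ⇌ 3 Ag⁺(aq) + AsO₄³⁻(aq)
The solution already contains AsO₄³⁻ at 2.22×10⁻² M. Let s be the molar solubility of Ag₃AsO₄.
[AsO₄³⁻] ≈ 2.22×10⁻² M (common ion dominates); [Ag⁺] = 3s.
Ksp = [Ag⁺]^3[AsO₄³⁻] = (3s)^3(2.22×10⁻²)
(3s)^3 = 4.46×10⁻²³ / (2.22×10⁻²) = 2.01×10⁻²¹
s = 4.21×10⁻⁸ M

4.21×10⁻⁸ M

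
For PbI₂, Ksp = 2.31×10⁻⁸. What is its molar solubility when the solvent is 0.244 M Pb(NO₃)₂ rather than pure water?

1.54×10⁻⁴ M

PbI₂(s) ⇌ Pb²⁺(aq) + 2 I⁻(aq)
The solution already contains Pb²⁺ at 0.244 M. Let s be the molar solubility of PbI₂.
[Pb²⁺] ≈ 0.244 M (common ion dominates); [I⁻] = 2s.
Ksp = [Pb²⁺][I⁻]^2 = (0.244)(2s)^2
(2s)^2 = 2.31×10⁻⁸ / (0.244) = 9.47×10⁻⁸
s = 1.54×10⁻⁴ M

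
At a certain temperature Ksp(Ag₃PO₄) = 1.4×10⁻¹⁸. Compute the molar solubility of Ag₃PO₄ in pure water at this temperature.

Ag₃PO₄(s) ⇌ 3 Ag⁺(aq) + PO₄³⁻(aq)
With molar solubility s: [Ag⁺] = 3s, [PO₄³⁻] = s.
Ksp = [Ag⁺]^3[PO₄³⁻] = (3s)^3 · s = 27s^4
27s^4 = 1.4×10⁻¹⁸  ⇒  s^4 = 5.2×10⁻²⁰
s = 1.5×10⁻⁵ mol/L

1.5×10⁻⁵ M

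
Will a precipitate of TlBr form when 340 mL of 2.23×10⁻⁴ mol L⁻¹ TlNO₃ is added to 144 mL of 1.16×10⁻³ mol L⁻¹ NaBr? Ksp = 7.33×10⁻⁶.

No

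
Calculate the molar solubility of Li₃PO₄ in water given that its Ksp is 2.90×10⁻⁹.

Li₃PO₄(s) ⇌ 3 Li⁺(aq) + PO₄³⁻(aq)
Call the molar solubility s, so that [Li⁺] = 3s and [PO₄³⁻] = s.
Ksp = [Li⁺]^3[PO₄³⁻] = (3s)^3 · s = 27s^4
27s^4 = 2.90×10⁻⁹  ⇒  s^4 = 1.07×10⁻¹⁰
s = (1.07×10⁻¹⁰)^(1/4) = 3.22×10⁻³ mol L⁻¹

3.22×10⁻³ M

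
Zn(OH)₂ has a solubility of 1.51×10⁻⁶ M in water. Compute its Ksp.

Zn(OH)₂(s) ⇌ Zn²⁺(aq) + 2 OH⁻(aq)
If s mol/L of Zn(OH)₂ dissolves, [Zn²⁺] = s and [OH⁻] = 2s.
Ksp = [Zn²⁺][OH⁻]^2 = s · (2s)^2 = 4s^3
Ksp = 4 × (1.51×10⁻⁶)^3 = 1.38×10⁻¹⁷

Ksp = 1.38×10⁻¹⁷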